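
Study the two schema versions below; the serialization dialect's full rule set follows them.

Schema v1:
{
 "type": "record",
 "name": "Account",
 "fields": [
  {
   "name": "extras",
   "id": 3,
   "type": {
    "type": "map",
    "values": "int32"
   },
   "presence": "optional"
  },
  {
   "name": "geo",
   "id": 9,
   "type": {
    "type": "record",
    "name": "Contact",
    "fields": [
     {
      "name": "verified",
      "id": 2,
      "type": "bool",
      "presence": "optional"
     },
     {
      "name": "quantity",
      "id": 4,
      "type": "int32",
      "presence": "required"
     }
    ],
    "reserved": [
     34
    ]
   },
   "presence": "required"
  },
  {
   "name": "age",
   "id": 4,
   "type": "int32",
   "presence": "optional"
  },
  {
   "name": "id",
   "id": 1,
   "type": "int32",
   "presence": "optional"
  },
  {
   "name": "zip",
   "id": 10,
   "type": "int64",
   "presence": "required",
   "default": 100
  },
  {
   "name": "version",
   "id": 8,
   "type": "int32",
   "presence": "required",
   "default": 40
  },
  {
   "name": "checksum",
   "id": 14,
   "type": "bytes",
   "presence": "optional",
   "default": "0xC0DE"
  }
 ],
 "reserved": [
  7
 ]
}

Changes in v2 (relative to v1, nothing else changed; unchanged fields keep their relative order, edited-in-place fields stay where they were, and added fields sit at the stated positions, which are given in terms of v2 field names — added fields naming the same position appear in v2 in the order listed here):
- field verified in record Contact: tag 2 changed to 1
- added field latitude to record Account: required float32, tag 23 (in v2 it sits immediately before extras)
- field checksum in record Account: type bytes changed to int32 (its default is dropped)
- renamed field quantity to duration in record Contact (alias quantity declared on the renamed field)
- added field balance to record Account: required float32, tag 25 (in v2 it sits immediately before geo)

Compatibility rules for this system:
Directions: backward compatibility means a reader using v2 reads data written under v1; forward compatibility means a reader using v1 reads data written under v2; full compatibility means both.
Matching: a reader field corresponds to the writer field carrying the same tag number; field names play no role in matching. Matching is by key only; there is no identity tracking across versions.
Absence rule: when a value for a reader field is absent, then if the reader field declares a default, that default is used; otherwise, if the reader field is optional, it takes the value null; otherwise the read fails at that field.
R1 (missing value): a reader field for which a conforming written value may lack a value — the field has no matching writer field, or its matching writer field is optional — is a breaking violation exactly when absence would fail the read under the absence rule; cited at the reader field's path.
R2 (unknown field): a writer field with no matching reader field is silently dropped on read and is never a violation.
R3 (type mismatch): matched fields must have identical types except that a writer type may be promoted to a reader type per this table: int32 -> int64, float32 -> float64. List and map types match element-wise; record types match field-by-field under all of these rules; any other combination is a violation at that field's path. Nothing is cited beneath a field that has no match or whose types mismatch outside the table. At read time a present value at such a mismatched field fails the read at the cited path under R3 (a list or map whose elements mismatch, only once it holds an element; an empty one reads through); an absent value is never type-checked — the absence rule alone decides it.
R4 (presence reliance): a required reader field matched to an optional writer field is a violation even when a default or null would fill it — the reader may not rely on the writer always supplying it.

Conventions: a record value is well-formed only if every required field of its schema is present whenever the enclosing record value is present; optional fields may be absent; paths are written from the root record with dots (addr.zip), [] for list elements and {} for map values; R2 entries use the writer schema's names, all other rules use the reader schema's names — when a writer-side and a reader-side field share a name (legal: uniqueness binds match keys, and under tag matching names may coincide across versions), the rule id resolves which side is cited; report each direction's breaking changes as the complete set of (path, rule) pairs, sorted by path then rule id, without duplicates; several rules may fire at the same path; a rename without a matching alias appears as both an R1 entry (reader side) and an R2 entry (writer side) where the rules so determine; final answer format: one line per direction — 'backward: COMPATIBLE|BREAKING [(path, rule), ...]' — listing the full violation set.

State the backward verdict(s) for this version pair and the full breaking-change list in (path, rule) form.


each type pair in Account: writer, then reader
backward analysis of Account with v2 as reader and v1 as writer:
  latitude: no writer-side match
  writer optional, map<string, int32> -> map<string, int32>: reader extras maps from writer extras
  balance: no writer-side match
  writer required, Contact -> Contact: reader geo maps from writer geo
  writer optional, int32 -> int32: reader age maps from writer age
  writer optional, int32 -> int32: reader id maps from writer id
  writer required, int64 -> int64: reader zip maps from writer zip
  writer required, int32 -> int32: reader version maps from writer version
  writer optional, bytes -> int32: reader checksum maps from writer checksum
  geo.verified: no writer-side match
  writer required, int32 -> int32: reader geo.duration maps from writer geo.quantity
  writer geo.verified: unknown to reader
  violation R1 at balance
  violation R3 at checksum
  violation R1 at latitude
  => backward verdict for Account: BREAKING, 3 violation(s)
remaining Account differences; none change what is asked:
  field verified in record Contact: tag 2 changed to 1 -> triggers nothing under Account's printed rules — same verdict
  renamed field quantity to duration in record Contact (alias quantity declared on the renamed field) -> triggers nothing under Account's printed rules — same verdict

backward: BREAKING [(balance, R1), (checksum, R3), (latitude, R1)]


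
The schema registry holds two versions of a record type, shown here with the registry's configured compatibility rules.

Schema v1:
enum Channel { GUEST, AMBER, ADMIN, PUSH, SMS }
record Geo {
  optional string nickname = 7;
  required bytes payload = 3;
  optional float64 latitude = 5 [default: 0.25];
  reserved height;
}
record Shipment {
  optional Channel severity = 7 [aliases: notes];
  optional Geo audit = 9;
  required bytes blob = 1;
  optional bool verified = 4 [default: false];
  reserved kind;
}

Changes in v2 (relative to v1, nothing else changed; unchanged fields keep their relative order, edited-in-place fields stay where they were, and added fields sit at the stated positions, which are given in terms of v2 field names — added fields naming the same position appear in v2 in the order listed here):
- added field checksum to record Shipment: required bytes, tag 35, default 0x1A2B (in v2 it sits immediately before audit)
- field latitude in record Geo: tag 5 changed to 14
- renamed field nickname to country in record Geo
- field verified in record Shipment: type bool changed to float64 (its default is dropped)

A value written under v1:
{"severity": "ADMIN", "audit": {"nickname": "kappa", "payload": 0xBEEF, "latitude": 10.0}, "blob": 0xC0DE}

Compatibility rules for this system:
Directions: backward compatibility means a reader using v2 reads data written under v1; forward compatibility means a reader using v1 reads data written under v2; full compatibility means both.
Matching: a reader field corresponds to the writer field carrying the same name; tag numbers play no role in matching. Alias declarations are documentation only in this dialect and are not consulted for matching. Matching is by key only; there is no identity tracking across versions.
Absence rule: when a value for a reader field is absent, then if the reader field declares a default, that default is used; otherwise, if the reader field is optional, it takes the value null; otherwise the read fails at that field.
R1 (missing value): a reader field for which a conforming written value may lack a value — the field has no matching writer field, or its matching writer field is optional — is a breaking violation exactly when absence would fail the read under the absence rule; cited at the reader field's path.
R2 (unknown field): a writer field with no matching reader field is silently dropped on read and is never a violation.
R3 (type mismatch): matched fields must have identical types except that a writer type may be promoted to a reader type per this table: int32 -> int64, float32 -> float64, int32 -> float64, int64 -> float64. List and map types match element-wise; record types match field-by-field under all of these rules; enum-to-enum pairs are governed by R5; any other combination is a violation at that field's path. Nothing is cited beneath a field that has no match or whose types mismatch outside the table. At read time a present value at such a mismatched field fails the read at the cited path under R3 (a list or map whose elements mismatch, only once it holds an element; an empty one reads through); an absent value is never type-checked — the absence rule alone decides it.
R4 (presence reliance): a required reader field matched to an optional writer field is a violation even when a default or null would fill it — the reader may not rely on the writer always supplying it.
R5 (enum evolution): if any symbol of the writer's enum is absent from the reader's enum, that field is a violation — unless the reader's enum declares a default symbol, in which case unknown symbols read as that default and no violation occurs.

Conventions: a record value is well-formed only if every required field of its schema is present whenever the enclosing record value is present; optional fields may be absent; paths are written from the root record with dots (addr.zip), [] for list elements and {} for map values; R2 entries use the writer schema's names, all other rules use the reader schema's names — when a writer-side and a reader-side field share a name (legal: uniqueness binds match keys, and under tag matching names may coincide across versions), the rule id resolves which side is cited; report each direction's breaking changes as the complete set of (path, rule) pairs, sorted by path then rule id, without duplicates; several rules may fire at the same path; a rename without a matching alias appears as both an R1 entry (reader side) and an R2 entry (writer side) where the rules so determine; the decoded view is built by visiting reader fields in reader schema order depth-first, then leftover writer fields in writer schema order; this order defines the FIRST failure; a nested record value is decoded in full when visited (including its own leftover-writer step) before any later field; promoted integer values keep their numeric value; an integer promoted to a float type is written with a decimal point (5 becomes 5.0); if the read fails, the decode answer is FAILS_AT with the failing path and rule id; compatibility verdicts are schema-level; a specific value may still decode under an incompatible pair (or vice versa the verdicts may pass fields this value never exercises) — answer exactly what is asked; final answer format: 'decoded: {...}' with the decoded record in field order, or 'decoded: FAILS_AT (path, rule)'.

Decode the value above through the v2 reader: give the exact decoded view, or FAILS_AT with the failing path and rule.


decoded: {"severity": "ADMIN", "checksum": 0x1A2B, "audit": {"country": null, "payload": 0xBEEF, "latitude": 10.0}, "blob": 0xC0DE, "verified": null}

in Shipment below, arrows point writer -> reader
migrating the Shipment value to v2:
  severity := "ADMIN"
  checksum := 0x1A2B (no value, default fills)
  audit.country := null (not supplied -> null)
  audit.payload := 0xBEEF
  audit.latitude := 10.0
  writer audit.nickname: unmatched, discarded
  blob := 0xC0DE
  verified := null (not supplied -> null)
  => decoded: {"severity": "ADMIN", "checksum": 0x1A2B, "audit": {"country": null, "payload": 0xBEEF, "latitude": 10.0}, "blob": 0xC0DE, "verified": null}
remaining Shipment differences; none change what is asked:
  field latitude in record Geo: tag 5 changed to 14 -> fires no rule on Shipment under this dialect and leaves the result unchanged


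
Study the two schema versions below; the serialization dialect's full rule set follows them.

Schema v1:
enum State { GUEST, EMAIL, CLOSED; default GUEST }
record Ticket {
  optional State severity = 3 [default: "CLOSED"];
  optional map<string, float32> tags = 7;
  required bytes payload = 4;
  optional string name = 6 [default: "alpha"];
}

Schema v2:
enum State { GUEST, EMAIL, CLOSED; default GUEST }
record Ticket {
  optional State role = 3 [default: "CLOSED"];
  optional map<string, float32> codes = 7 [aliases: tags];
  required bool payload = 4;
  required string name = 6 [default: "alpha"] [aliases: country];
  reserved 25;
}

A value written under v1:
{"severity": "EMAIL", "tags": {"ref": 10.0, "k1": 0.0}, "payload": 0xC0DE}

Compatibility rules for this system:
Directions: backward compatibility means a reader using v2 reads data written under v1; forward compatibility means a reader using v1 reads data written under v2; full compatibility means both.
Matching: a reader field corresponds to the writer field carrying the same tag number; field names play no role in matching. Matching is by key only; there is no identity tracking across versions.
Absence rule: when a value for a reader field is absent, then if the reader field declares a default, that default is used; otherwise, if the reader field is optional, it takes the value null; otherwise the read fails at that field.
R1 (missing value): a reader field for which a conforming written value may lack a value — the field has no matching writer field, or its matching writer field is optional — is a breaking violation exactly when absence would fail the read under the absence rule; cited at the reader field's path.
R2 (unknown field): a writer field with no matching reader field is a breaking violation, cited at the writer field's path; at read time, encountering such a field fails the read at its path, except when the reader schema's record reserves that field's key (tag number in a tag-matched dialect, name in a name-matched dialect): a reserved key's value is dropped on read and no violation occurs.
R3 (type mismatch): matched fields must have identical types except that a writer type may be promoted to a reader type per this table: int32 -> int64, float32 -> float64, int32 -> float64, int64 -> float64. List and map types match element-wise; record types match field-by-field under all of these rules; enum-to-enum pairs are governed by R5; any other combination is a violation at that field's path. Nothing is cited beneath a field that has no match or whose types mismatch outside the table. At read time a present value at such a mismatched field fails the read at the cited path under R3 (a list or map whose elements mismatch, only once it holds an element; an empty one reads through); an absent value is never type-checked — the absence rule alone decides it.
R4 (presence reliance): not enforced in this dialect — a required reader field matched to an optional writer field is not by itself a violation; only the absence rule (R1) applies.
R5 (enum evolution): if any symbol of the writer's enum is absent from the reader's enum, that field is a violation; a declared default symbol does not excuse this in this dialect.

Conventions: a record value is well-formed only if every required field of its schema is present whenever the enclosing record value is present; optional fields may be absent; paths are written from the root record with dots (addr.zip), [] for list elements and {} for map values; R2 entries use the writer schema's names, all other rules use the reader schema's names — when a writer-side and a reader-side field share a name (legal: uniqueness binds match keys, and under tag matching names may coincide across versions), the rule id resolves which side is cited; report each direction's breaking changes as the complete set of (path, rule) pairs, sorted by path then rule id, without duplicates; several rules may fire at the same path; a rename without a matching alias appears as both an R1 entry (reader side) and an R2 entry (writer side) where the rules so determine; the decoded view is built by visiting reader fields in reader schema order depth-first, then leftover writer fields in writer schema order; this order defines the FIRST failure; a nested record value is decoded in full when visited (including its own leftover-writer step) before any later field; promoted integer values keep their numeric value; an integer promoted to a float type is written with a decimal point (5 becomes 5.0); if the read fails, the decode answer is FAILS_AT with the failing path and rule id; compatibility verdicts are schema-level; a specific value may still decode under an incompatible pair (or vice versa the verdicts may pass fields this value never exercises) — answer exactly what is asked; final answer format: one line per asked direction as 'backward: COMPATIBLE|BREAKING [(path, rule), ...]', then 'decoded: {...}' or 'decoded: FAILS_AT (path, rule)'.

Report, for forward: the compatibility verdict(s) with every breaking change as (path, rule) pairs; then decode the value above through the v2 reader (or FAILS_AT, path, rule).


forward: BREAKING [(payload, R3)]; decoded: FAILS_AT (payload, R3)

arrows below run writer -> reader for Ticket
checking forward for Ticket: reader v1 against writer v2:
  severity: State -> State, writer optional; from role
  tags: map<string, float32> -> map<string, float32>, writer optional; from codes
  payload: bool -> bytes, writer required; from payload
  name: string -> string, writer required; from name
  violation R3 at payload
  => forward verdict for Ticket: BREAKING, 1 violation(s)
decode (reader v2):
  role := "EMAIL" (from writer severity)
  codes := {"ref": 10.0, "k1": 0.0} (from writer tags)
  read fails at payload under R3
  => FAILS_AT (payload, R3)
checking off the Ticket differences that do not matter here:
  renamed field severity to role in record Ticket -> no rule fires on it in Ticket's dialect; the asked verdict holds
  field name in record Ticket: optional changed to required -> no rule fires on it in Ticket's dialect; the asked verdict holds
  renamed field tags to codes in record Ticket (alias tags declared on the renamed field) -> no rule fires on it in Ticket's dialect; the asked verdict holds


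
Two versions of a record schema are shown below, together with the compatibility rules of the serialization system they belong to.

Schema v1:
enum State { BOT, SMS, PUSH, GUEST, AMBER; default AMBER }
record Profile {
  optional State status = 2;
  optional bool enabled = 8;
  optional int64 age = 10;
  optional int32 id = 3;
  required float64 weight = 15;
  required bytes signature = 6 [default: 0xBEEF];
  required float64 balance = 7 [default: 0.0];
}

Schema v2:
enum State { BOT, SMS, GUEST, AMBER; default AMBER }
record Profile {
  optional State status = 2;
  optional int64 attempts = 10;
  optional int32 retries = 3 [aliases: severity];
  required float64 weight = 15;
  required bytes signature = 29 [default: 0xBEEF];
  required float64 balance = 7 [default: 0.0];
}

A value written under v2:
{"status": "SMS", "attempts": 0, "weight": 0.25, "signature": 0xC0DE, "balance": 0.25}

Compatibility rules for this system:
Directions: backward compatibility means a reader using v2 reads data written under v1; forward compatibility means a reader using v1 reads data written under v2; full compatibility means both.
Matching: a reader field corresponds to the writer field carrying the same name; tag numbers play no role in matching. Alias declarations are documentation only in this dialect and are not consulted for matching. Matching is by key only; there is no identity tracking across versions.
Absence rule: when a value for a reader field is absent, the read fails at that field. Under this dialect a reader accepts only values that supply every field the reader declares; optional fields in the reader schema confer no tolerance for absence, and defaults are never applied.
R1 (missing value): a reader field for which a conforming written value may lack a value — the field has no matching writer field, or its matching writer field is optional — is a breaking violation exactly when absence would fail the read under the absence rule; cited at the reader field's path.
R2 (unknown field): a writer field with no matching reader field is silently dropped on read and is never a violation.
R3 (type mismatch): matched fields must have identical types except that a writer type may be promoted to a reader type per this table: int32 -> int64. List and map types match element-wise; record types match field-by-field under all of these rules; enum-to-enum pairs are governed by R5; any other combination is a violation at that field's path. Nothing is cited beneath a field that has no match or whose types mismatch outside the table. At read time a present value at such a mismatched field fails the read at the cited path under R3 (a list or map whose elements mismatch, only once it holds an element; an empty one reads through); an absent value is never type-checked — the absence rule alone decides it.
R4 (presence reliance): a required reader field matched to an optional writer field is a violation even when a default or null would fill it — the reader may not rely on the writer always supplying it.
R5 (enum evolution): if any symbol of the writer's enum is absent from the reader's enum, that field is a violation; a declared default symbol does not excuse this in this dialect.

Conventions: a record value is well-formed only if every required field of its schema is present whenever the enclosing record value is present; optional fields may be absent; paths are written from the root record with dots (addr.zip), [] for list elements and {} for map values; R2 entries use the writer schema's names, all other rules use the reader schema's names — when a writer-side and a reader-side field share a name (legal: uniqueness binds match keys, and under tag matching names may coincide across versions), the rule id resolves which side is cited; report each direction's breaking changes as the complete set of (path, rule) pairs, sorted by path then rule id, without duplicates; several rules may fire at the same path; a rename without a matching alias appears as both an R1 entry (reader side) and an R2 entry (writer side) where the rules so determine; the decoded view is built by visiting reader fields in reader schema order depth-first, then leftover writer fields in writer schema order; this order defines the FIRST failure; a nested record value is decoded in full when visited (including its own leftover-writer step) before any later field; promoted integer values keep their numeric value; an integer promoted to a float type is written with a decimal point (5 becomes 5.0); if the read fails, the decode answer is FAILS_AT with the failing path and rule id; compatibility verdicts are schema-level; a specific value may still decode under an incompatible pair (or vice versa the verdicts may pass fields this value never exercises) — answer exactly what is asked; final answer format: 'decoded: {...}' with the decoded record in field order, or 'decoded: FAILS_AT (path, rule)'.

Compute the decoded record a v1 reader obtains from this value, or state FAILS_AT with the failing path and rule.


decoded: FAILS_AT (enabled, R1)

arrows below run writer -> reader for Profile
decode (reader v1):
  status := "SMS"
  read fails at enabled under R1 (no fill)
  => FAILS_AT (enabled, R1)
checking off the Profile differences that do not matter here:
  renamed field age to attempts in record Profile -> changes Profile's schema-level verdicts only — the decode of this value is the same
  field signature in record Profile: tag 6 changed to 29 -> inert under this dialect — no rule fires on Profile and the result does not move
  enum State (field status in record Profile): symbol PUSH removed -> changes Profile's schema-level verdicts only — the decode of this value is the same
  renamed field id to retries in record Profile -> changes Profile's schema-level verdicts only — the decode of this value is the same


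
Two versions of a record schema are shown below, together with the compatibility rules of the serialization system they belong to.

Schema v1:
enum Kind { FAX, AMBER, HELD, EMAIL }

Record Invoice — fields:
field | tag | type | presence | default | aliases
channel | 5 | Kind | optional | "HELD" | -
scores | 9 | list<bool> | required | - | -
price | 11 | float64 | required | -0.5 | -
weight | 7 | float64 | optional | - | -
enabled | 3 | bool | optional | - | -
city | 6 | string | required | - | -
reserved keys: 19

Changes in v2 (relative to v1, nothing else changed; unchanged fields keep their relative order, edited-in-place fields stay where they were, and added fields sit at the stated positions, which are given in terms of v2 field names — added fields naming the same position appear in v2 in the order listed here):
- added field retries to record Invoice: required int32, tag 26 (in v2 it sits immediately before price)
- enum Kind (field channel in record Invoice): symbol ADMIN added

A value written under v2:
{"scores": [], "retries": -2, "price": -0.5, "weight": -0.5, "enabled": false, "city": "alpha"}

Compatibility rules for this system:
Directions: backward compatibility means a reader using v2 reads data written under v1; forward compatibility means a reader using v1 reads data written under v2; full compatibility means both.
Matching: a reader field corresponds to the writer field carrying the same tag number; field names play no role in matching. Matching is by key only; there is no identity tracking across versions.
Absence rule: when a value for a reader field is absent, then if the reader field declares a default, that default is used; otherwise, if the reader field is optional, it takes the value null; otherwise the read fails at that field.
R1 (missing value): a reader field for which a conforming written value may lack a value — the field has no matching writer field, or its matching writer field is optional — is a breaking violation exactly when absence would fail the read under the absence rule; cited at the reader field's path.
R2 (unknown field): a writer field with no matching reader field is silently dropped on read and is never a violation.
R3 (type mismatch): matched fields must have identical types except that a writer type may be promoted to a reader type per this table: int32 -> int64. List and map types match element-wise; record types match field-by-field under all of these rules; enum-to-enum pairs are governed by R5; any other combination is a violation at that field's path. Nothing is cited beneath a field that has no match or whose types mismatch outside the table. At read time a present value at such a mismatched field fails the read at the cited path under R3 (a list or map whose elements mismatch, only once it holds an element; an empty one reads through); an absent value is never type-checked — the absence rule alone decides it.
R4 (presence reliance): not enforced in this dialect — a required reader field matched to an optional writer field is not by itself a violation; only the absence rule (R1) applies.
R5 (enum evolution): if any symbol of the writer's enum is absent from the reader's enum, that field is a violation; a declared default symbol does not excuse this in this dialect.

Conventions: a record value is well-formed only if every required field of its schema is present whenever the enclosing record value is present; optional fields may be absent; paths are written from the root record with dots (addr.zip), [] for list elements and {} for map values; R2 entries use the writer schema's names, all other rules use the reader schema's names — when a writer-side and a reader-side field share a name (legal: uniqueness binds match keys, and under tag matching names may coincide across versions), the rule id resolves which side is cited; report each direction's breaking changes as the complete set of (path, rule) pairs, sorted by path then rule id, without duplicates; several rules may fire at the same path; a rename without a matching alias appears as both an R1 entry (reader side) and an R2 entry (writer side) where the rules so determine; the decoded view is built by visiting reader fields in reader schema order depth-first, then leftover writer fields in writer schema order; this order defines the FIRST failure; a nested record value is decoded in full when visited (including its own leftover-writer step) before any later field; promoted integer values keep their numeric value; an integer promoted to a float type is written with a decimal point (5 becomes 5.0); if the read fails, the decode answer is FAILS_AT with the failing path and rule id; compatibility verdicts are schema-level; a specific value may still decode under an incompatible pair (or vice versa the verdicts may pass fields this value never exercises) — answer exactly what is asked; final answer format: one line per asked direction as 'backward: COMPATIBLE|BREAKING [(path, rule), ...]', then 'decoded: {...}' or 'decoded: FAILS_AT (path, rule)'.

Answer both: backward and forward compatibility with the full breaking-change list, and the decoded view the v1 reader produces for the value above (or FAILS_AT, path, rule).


the writer's type comes first in each Invoice pair
backward analysis of Invoice with v2 as reader and v1 as writer:
  channel <- channel (Kind -> Kind, writer optional)
  scores <- scores (list<bool> -> list<bool>, writer required)
  retries: no writer match
  price <- price (float64 -> float64, writer required)
  weight <- weight (float64 -> float64, writer optional)
  enabled <- enabled (bool -> bool, writer optional)
  city <- city (string -> string, writer required)
  rule R1 violated at retries
  => backward verdict for Invoice: BREAKING, 1 violation(s)
forward analysis of Invoice with v1 as reader and v2 as writer:
  channel <- channel (Kind -> Kind, writer optional)
  scores <- scores (list<bool> -> list<bool>, writer required)
  price <- price (float64 -> float64, writer required)
  weight <- weight (float64 -> float64, writer optional)
  enabled <- enabled (bool -> bool, writer optional)
  city <- city (string -> string, writer required)
  writer field retries has no reader counterpart
  rule R5 violated at channel
  => forward verdict for Invoice: BREAKING, 1 violation(s)
decoding the Invoice value with the v1 reader:
  channel := "HELD" (missing; default applied)
  scores := []
  price := -0.5
  weight := -0.5
  enabled := false
  city := "alpha"
  writer retries: no reader field; dropped
  => decoded: {"channel": "HELD", "scores": [], "price": -0.5, "weight": -0.5, "enabled": false, "city": "alpha"}

backward: BREAKING [(retries, R1)]; forward: BREAKING [(channel, R5)]; decoded: {"channel": "HELD", "scores": [], "price": -0.5, "weight": -0.5, "enabled": false, "city": "alpha"}


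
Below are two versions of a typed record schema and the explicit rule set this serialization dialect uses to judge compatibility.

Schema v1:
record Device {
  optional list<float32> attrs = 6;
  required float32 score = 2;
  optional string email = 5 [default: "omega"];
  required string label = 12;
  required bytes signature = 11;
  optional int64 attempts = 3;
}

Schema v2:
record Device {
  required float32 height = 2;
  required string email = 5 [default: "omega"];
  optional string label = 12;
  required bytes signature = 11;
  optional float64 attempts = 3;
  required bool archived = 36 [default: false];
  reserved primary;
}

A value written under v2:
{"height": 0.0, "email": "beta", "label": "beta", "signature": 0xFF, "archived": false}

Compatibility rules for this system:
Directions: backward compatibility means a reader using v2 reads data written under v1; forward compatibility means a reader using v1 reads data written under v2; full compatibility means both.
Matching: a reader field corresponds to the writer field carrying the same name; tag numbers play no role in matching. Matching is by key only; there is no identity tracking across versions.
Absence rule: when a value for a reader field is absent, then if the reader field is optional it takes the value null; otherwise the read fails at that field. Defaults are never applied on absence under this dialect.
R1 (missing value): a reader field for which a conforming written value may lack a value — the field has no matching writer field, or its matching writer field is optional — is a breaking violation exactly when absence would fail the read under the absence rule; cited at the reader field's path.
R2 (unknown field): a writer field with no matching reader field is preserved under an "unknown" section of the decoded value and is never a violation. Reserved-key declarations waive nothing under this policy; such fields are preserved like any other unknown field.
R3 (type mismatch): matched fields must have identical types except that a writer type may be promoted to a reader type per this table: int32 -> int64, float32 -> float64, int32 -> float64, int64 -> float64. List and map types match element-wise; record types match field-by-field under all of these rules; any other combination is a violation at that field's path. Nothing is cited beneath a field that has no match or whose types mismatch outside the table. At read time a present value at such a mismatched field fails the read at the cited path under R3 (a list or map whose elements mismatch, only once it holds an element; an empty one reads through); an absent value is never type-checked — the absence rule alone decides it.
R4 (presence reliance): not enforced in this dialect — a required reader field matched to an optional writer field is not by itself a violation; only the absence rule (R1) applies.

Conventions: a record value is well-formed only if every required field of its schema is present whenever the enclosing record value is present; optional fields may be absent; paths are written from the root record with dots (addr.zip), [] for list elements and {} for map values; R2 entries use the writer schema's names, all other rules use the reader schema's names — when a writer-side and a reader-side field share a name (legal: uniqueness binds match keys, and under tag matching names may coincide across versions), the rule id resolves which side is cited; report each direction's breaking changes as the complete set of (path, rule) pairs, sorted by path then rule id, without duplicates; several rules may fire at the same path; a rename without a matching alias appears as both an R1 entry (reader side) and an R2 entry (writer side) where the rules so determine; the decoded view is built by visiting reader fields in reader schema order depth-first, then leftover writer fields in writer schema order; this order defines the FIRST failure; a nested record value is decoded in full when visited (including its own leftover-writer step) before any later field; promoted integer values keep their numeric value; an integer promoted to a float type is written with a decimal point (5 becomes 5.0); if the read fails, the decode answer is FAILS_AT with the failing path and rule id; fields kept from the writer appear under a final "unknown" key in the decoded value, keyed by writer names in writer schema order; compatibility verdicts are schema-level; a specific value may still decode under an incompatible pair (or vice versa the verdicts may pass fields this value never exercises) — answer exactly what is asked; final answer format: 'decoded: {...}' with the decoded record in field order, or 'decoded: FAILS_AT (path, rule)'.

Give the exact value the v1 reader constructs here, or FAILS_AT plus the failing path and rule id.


in Device below, arrows point writer -> reader
migrating the Device value to v1:
  attrs := null (not supplied -> null)
  read fails at score under R1 (no fill)
  => FAILS_AT (score, R1)
the rest of the Device diff is inert for this question:
  field attempts in record Device: type int64 changed to float64 -> shifts the Device verdicts, not this decode
  field email in record Device: optional changed to required -> shifts the Device verdicts, not this decode
  removed field attrs from record Device -> triggers nothing under the printed rules; the Device answer is the same either way
  field label in record Device: required changed to optional -> shifts the Device verdicts, not this decode
  added field archived to record Device: required bool, tag 36, default false (in v2 it sits last) -> shifts the Device verdicts, not this decode

decoded: FAILS_AT (score, R1)


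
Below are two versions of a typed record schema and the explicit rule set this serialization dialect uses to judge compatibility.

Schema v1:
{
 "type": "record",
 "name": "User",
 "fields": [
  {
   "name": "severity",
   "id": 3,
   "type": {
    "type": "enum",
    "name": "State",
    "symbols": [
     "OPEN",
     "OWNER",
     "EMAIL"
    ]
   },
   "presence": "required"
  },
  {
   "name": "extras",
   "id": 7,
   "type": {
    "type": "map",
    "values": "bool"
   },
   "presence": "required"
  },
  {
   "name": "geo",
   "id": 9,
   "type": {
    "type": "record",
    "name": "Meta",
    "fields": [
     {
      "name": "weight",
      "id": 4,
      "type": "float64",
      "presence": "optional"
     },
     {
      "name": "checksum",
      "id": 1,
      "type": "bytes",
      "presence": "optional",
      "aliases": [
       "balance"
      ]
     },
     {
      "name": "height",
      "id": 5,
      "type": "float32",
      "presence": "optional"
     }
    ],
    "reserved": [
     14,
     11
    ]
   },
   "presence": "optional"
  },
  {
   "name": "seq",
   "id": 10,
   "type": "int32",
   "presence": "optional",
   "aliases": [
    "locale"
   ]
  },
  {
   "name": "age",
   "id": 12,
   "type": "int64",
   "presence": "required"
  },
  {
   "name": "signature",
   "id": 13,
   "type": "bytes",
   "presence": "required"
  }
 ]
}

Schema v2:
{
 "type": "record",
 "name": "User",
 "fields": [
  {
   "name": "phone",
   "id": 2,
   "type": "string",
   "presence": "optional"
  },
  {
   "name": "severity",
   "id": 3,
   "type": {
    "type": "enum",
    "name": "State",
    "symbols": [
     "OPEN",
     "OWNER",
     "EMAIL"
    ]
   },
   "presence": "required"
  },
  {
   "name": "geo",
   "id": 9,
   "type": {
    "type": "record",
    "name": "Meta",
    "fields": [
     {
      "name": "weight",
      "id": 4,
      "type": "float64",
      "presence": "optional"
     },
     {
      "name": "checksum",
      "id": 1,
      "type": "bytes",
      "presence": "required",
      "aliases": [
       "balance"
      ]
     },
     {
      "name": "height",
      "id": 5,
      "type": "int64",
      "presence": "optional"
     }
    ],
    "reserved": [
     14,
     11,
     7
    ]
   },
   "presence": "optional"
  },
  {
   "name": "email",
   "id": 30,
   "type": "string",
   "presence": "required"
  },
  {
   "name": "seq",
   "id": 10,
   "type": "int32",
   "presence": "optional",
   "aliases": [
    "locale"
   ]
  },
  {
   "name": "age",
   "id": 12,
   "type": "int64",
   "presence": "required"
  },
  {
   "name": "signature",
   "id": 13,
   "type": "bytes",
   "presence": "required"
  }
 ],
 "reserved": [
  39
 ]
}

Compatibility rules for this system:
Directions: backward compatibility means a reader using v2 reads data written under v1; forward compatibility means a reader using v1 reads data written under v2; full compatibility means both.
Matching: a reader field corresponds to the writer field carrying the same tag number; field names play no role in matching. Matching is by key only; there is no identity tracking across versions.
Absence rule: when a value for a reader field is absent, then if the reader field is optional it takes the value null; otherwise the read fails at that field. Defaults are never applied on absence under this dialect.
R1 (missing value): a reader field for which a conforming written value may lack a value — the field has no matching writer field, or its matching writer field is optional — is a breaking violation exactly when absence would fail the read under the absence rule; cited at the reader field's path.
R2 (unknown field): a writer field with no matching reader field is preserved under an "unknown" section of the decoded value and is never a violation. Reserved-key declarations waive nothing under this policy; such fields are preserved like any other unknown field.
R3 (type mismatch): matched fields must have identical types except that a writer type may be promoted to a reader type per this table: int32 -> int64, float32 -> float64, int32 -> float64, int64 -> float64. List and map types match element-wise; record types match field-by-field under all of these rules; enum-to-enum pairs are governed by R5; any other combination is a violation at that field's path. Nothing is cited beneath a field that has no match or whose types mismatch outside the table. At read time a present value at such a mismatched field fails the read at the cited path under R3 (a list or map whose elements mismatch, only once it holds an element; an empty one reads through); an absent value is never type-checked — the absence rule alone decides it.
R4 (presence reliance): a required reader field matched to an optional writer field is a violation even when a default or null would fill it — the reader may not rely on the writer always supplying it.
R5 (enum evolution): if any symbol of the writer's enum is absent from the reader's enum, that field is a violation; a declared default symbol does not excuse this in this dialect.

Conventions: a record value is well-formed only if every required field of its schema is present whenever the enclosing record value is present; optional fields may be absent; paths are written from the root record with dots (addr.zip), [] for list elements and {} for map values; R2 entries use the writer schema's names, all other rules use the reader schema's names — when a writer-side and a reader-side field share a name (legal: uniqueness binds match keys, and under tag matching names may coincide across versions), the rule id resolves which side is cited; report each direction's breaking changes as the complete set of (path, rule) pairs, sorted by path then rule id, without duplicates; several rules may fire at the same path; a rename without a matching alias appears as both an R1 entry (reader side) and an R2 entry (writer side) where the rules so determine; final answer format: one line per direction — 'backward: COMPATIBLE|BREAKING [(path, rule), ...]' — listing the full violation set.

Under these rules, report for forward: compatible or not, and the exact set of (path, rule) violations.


forward: BREAKING [(extras, R1), (geo.height, R3)]

each type pair in User: writer, then reader
forward analysis of User with v1 as reader and v2 as writer:
  State -> State, writer required: severity aligns to severity
  extras: no writer match
  Meta -> Meta, writer optional: geo aligns to geo
  int32 -> int32, writer optional: seq aligns to seq
  int64 -> int64, writer required: age aligns to age
  bytes -> bytes, writer required: signature aligns to signature
  leftover writer field: phone
  leftover writer field: email
  float64 -> float64, writer optional: geo.weight aligns to geo.weight
  bytes -> bytes, writer required: geo.checksum aligns to geo.checksum
  int64 -> float32, writer optional: geo.height aligns to geo.height
  R1 fires at extras
  R3 fires at geo.height
  forward on User therefore BREAKING (2)
remaining User differences; none change what is asked:
  added field email to record User: required string, tag 30 (in v2 it sits immediately before seq) -> fires only in the backward direction of User, which is not asked here
  field checksum in record Meta: optional changed to required -> fires only in the backward direction of User, which is not asked here
  added field phone to record User: optional string, tag 2 (in v2 it sits immediately before severity) -> no rule fires on it in User's dialect; the asked verdict holds
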